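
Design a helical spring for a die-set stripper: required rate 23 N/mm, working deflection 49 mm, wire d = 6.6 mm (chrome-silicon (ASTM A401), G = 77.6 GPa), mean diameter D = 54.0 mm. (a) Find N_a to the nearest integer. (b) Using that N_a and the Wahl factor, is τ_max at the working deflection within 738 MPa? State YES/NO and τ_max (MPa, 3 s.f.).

(a) 5 coils; (b) YES, τ_max = 646 MPa

N_a = Gd⁴/(8D³k) = (77.6×10³)(6.6⁴)/(8·54.0³·23) = 5.082 → N_a = 5
Actual rate k = Gd⁴/(8D³·5) = 23.377 N/mm
Working load F = kδ = 23.377·49 = 1145.5 N
C = 54.0/6.6 = 8.1818; K_W = (4C−1)/(4C−4)+0.615/C = 1.1796
τ_max = K_W·8FD/(πd³) = 1.1796·547.89 = 646.29 MPa
τ_max ≤ 738 MPa → acceptable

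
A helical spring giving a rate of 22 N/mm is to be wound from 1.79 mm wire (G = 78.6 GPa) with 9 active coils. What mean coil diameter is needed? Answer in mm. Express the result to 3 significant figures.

7.99 mm

D = (Gd⁴/(8N_a·k))^(1/3) = (78.6×10³·1.79⁴/(8·9·22))^(1/3)
  = (509.424)^(1/3) = 7.9866 mm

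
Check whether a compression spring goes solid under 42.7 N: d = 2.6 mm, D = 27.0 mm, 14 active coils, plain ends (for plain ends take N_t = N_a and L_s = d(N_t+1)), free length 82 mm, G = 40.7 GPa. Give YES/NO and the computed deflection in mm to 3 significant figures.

YES, δ = 50.6 mm

k = Gd⁴/(8D³N_a) = (40.7×10³)(2.6⁴)/(8·27.0³·14) = 0.84368 N/mm
N_t = 14; L_s = 2.6·15 = 39 mm; δ_solid = L₀ − L_s = 82 − 39 = 43 mm
δ = F/k = 42.7/0.84368 = 50.612 mm
δ ≥ δ_solid → spring goes solid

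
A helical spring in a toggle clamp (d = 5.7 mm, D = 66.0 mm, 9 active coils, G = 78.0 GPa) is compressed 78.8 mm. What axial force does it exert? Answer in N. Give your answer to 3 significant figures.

k = Gd⁴/(8D³N_a) = (78.0×10³)(5.7⁴)/(8·66.0³·9) = 3.9777 N/mm
F = k·δ = 3.9777 × 78.8 = 313.44 N

313 N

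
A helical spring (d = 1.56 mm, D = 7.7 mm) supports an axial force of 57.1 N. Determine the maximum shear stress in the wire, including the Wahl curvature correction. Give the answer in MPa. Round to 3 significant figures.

388 MPa

Spring index C = D/d = 7.7/1.56 = 4.9359
K_W = (4C−1)/(4C−4) + 0.615/C = 18.744/15.744 + 0.1246 = 1.3152
τ₀ = 8FD/(πd³) = 8·57.1·7.7/(π·1.56³) = 3517.36/11.927 = 294.91 MPa
τ_max = K·τ₀ = 1.3152 × 294.91 = 387.85 MPa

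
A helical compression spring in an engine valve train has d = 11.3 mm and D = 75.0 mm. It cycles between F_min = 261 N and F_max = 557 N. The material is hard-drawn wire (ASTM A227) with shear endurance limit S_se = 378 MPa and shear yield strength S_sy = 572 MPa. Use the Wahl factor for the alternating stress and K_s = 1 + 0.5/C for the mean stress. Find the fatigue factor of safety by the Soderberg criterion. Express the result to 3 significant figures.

C = D/d = 75.0/11.3 = 6.6372; K_W = (4C−1)/(4C−4)+0.615/C = 1.2257; K_s = 1+0.5/C = 1.0753
F_a = (F_max−F_min)/2 = 148 N; F_m = (F_max+F_min)/2 = 409 N
τ_a = K_W·8F_aD/(πd³) = 1.2257 × 19.59 = 24.011 MPa
τ_m = K_s·8F_mD/(πd³) = 1.0753 × 54.136 = 58.215 MPa
Soderberg: 1/n_f = τ_a/S_se + τ_m/S_sy = 24.011/378 + 58.215/572 = 0.06352 + 0.10177 = 0.1653
n_f = 1/0.1653 = 6.05

6.05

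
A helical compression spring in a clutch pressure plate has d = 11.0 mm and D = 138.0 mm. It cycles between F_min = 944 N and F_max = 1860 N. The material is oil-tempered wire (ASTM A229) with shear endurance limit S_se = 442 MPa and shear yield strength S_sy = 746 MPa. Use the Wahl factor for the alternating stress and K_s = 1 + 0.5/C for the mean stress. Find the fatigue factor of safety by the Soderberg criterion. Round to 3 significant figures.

C = D/d = 138.0/11.0 = 12.5455; K_W = (4C−1)/(4C−4)+0.615/C = 1.1140; K_s = 1+0.5/C = 1.0399
F_a = (F_max−F_min)/2 = 458 N; F_m = (F_max+F_min)/2 = 1402 N
τ_a = K_W·8F_aD/(πd³) = 1.1140 × 120.92 = 134.71 MPa
τ_m = K_s·8F_mD/(πd³) = 1.0399 × 370.16 = 384.91 MPa
Soderberg: 1/n_f = τ_a/S_se + τ_m/S_sy = 134.71/442 + 384.91/746 = 0.30476 + 0.51597 = 0.82073
n_f = 1/0.82073 = 1.218

1.22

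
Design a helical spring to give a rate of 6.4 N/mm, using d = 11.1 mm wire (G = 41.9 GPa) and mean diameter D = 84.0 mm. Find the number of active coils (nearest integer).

21

N_a = Gd⁴/(8D³k) = (41.9×10³ × 11.1⁴)/(8 × 84.0³ × 6.4)
    = 6.36072e+08 / 3.03464e+07 = 20.96 → 21 coils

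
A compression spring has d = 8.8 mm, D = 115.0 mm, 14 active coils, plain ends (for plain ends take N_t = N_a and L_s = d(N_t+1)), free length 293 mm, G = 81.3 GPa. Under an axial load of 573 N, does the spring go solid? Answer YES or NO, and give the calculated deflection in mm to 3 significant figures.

YES, δ = 200 mm

k = Gd⁴/(8D³N_a) = (81.3×10³)(8.8⁴)/(8·115.0³·14) = 2.8623 N/mm
N_t = 14; L_s = 8.8·15 = 132 mm; δ_solid = L₀ − L_s = 293 − 132 = 161 mm
δ = F/k = 573/2.8623 = 200.19 mm
δ ≥ δ_solid → spring goes solid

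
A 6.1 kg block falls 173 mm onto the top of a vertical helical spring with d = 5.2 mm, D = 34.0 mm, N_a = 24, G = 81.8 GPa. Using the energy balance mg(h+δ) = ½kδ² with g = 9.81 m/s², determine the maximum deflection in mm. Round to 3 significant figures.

k = Gd⁴/(8D³N_a) = (81.8×10³)(5.2⁴)/(8·34.0³·24) = 7.9255 N/mm
W = mg = 6.1 × 9.81 = 59.841 N
½kδ² − Wδ − Wh = 0 → δ = (W + √(W² + 2kWh))/k
δ = (59.841 + √(3580.9 + 164098))/7.9255 = (59.841 + 409.49)/7.9255 = 59.217 mm

59.2 mm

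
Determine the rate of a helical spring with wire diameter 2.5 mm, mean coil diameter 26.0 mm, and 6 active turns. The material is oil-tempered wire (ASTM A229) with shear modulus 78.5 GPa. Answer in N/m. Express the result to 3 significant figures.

3630 N/m

k = Gd⁴/(8D³N_a) = (78.5×10³ × 2.5⁴) / (8 × 26.0³ × 6)
  = 3.06641e+06 / 843648 = 3.6347 N/mm = 3634.7 N/m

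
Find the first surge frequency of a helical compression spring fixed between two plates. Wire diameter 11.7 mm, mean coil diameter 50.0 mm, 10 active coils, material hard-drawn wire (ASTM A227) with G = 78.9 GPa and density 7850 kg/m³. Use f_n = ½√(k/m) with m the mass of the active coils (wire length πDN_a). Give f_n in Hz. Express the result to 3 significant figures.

167 Hz

k = Gd⁴/(8D³N_a) = (78.9×10³)(11.7⁴)/(8·50.0³·10) = 147.85 N/mm = 1.4785e+05 N/m
Wire length L = πDN_a = π·50.0·10 = 1570.8 mm
m = ρ·(πd²/4)·L = 7850 × 107.51×10⁻⁶ m² × 1.5708 m = 1.3257 kg
f_n = ½√(k/m) = 0.5·√(1.4785e+05/1.3257) = 0.5·√(1.1152e+05) = 166.98 Hz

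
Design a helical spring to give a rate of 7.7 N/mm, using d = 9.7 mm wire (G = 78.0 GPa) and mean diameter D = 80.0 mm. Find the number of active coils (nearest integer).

22

N_a = Gd⁴/(8D³k) = (78.0×10³ × 9.7⁴)/(8 × 80.0³ × 7.7)
    = 6.90528e+08 / 3.15392e+07 = 21.89 → 22 coils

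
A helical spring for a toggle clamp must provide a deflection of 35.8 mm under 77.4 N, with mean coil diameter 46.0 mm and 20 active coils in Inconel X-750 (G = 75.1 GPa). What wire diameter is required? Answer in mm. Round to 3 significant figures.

4.60 mm

Required rate k = F/δ = 77.4/35.8 = 2.162 N/mm
d = (8D³N_a·k / G)^(1/4) = (8·46.0³·20·2.162 / (75.1×10³))^0.25
  = (448.34)^0.25 = 4.6015 mm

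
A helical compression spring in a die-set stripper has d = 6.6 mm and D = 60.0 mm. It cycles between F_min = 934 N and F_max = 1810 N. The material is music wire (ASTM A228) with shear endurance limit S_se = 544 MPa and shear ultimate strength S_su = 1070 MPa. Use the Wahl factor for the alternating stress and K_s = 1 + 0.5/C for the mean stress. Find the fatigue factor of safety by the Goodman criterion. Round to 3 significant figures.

C = D/d = 60.0/6.6 = 9.0909; K_W = (4C−1)/(4C−4)+0.615/C = 1.1603; K_s = 1+0.5/C = 1.0550
F_a = (F_max−F_min)/2 = 438 N; F_m = (F_max+F_min)/2 = 1372 N
τ_a = K_W·8F_aD/(πd³) = 1.1603 × 232.77 = 270.1 MPa
τ_m = K_s·8F_mD/(πd³) = 1.0550 × 729.14 = 769.25 MPa
Goodman: 1/n_f = τ_a/S_se + τ_m/S_su = 270.1/544 + 769.25/1070 = 0.49650 + 0.71892 = 1.2154
n_f = 1/1.2154 = 0.8228

0.823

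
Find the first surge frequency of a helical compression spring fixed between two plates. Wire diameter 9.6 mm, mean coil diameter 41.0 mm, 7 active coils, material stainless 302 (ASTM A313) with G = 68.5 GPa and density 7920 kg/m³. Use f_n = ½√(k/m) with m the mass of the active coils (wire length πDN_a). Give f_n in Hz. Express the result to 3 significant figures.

k = Gd⁴/(8D³N_a) = (68.5×10³)(9.6⁴)/(8·41.0³·7) = 150.74 N/mm = 1.5074e+05 N/m
Wire length L = πDN_a = π·41.0·7 = 901.64 mm
m = ρ·(πd²/4)·L = 7920 × 72.382×10⁻⁶ m² × 0.90164 m = 0.51688 kg
f_n = ½√(k/m) = 0.5·√(1.5074e+05/0.51688) = 0.5·√(2.9164e+05) = 270.02 Hz

270 Hz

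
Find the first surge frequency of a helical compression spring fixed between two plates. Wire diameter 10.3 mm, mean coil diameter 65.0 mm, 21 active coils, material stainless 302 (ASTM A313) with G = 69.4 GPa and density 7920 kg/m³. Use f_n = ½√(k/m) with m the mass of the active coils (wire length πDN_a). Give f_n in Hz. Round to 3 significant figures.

k = Gd⁴/(8D³N_a) = (69.4×10³)(10.3⁴)/(8·65.0³·21) = 16.93 N/mm = 16930 N/m
Wire length L = πDN_a = π·65.0·21 = 4288.3 mm
m = ρ·(πd²/4)·L = 7920 × 83.323×10⁻⁶ m² × 4.2883 m = 2.8299 kg
f_n = ½√(k/m) = 0.5·√(16930/2.8299) = 0.5·√(5982.6) = 38.674 Hz

38.7 Hz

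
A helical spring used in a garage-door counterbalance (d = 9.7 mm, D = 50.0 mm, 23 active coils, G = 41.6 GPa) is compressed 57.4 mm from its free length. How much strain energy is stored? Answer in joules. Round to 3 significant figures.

k = Gd⁴/(8D³N_a) = (41.6×10³)(9.7⁴)/(8·50.0³·23) = 16.012 N/mm
U = ½kδ² = 0.5 × 16.012 × 57.4² = 26378 N·mm = 26.378 J

26.4 J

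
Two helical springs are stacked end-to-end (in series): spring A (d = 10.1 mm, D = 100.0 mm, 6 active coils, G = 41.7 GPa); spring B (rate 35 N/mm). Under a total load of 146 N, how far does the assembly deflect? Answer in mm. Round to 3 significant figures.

20.3 mm

k_A = Gd⁴/(8D³N_a) = (41.7×10³)(10.1⁴)/(8·100.0³·6) = 9.0402 N/mm
Series: 1/k_eq = 1/9.0402 + 1/35 = 0.13919; k_eq = 7.1845 N/mm
δ = F/k_eq = 146/7.1845 = 20.321 mm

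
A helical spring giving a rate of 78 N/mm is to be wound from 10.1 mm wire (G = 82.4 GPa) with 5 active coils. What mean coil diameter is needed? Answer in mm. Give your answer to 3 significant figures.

65.0 mm

D = (Gd⁴/(8N_a·k))^(1/3) = (82.4×10³·10.1⁴/(8·5·78))^(1/3)
  = (274826)^(1/3) = 65.0159 mm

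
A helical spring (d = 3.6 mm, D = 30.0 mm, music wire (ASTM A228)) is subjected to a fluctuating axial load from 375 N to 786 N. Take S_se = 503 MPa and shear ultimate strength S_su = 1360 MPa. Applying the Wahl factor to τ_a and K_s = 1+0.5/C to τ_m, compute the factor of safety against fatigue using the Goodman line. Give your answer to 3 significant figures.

0.655

C = D/d = 30.0/3.6 = 8.3333; K_W = (4C−1)/(4C−4)+0.615/C = 1.1761; K_s = 1+0.5/C = 1.0600
F_a = (F_max−F_min)/2 = 205.5 N; F_m = (F_max+F_min)/2 = 580.5 N
τ_a = K_W·8F_aD/(πd³) = 1.1761 × 336.48 = 395.73 MPa
τ_m = K_s·8F_mD/(πd³) = 1.0600 × 950.51 = 1007.5 MPa
Goodman: 1/n_f = τ_a/S_se + τ_m/S_su = 395.73/503 + 1007.5/1360 = 0.78674 + 0.74084 = 1.5276
n_f = 1/1.5276 = 0.6546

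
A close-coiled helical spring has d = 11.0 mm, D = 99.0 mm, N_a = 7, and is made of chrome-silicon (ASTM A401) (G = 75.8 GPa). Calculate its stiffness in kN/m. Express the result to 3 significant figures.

20.4 kN/m

k = Gd⁴/(8D³N_a) = (75.8×10³ × 11.0⁴) / (8 × 99.0³ × 7)
  = 1.10979e+09 / 5.43367e+07 = 20.424 N/mm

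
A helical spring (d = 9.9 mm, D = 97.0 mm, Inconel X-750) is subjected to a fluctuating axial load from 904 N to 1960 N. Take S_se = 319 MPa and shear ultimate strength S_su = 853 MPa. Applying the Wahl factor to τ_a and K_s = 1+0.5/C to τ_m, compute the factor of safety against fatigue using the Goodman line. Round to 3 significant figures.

C = D/d = 97.0/9.9 = 9.7980; K_W = (4C−1)/(4C−4)+0.615/C = 1.1480; K_s = 1+0.5/C = 1.0510
F_a = (F_max−F_min)/2 = 528 N; F_m = (F_max+F_min)/2 = 1432 N
τ_a = K_W·8F_aD/(πd³) = 1.1480 × 134.41 = 154.31 MPa
τ_m = K_s·8F_mD/(πd³) = 1.0510 × 364.54 = 383.15 MPa
Goodman: 1/n_f = τ_a/S_se + τ_m/S_su = 154.31/319 + 383.15/853 = 0.48372 + 0.44918 = 0.9329
n_f = 1/0.9329 = 1.072

1.07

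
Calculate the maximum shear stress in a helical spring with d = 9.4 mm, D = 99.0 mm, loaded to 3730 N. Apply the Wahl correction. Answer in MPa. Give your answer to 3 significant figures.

1290 MPa

Spring index C = D/d = 99.0/9.4 = 10.5319
K_W = (4C−1)/(4C−4) + 0.615/C = 41.128/38.128 + 0.0584 = 1.1371
τ₀ = 8FD/(πd³) = 8·3730·99.0/(π·9.4³) = 2.95416e+06/2609.4 = 1132.1 MPa
τ_max = K·τ₀ = 1.1371 × 1132.1 = 1287.3 MPa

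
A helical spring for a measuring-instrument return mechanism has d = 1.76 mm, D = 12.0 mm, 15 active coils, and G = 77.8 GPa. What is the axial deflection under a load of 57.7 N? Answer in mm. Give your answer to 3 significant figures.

k = Gd⁴/(8D³N_a) = (77.8×10³)(1.76⁴)/(8·12.0³·15) = 3.6 N/mm
δ = F/k = 57.7 / 3.6 = 16.028 mm

16.0 mm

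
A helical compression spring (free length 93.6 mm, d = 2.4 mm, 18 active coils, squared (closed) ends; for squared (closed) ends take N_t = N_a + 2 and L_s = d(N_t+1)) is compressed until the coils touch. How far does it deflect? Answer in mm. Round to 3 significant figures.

N_t = 20; L_s = 2.4·21 = 50.4 mm
δ_solid = L₀ − L_s = 93.6 − 50.4 = 43.2 mm

43.2 mm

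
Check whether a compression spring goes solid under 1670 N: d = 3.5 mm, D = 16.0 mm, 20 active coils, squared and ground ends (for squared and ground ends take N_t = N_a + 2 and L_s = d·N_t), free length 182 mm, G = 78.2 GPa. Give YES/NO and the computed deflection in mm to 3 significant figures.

k = Gd⁴/(8D³N_a) = (78.2×10³)(3.5⁴)/(8·16.0³·20) = 17.906 N/mm
N_t = 22; L_s = 3.5·22 = 77 mm; δ_solid = L₀ − L_s = 182 − 77 = 105 mm
δ = F/k = 1670/17.906 = 93.265 mm
δ < δ_solid → spring does not go solid

NO, δ = 93.3 mm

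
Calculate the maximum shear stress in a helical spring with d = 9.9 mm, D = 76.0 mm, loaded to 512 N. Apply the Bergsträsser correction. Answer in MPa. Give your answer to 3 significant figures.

121 MPa

Spring index C = D/d = 76.0/9.9 = 7.6768
K_B = (4C+2)/(4C−3) = 32.707/27.707 = 1.1805
τ₀ = 8FD/(πd³) = 8·512·76.0/(π·9.9³) = 311296/3048.3 = 102.12 MPa
τ_max = K·τ₀ = 1.1805 × 102.12 = 120.55 MPa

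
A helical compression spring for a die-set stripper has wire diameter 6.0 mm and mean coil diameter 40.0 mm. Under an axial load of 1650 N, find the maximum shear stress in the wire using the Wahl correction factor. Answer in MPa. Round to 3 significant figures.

953 MPa

Spring index C = D/d = 40.0/6.0 = 6.6667
K_W = (4C−1)/(4C−4) + 0.615/C = 25.667/22.667 + 0.0922 = 1.2246
τ₀ = 8FD/(πd³) = 8·1650·40.0/(π·6.0³) = 528000/678.58 = 778.09 MPa
τ_max = K·τ₀ = 1.2246 × 778.09 = 952.85 MPa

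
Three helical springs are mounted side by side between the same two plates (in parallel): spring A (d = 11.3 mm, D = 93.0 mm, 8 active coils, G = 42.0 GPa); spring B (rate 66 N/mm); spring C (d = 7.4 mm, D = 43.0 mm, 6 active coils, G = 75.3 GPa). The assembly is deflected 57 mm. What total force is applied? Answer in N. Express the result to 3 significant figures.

k_A = Gd⁴/(8D³N_a) = (42.0×10³)(11.3⁴)/(8·93.0³·8) = 13.303 N/mm
k_C = Gd⁴/(8D³N_a) = (75.3×10³)(7.4⁴)/(8·43.0³·6) = 59.166 N/mm
Parallel: k_eq = 13.303 + 66 + 59.166 = 138.47 N/mm
F = k_eq·δ = 138.47·57 = 7892.7 N

7890 N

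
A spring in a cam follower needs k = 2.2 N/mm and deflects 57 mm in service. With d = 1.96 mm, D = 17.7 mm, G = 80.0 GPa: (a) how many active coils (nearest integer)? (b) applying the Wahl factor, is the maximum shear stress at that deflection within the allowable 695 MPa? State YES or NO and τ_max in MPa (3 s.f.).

N_a = Gd⁴/(8D³k) = (80.0×10³)(1.96⁴)/(8·17.7³·2.2) = 12.1 → N_a = 12
Actual rate k = Gd⁴/(8D³·12) = 2.2178 N/mm
Working load F = kδ = 2.2178·57 = 126.41 N
C = 17.7/1.96 = 9.0306; K_W = (4C−1)/(4C−4)+0.615/C = 1.1615
τ_max = K_W·8FD/(πd³) = 1.1615·756.73 = 878.94 MPa
τ_max > 695 MPa → exceeds allowable

(a) 12 coils; (b) NO, τ_max = 879 MPa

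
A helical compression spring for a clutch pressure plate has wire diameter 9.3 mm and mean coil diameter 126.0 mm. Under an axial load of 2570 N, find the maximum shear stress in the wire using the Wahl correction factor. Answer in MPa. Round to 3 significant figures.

Spring index C = D/d = 126.0/9.3 = 13.5484
K_W = (4C−1)/(4C−4) + 0.615/C = 53.194/50.194 + 0.0454 = 1.1052
τ₀ = 8FD/(πd³) = 8·2570·126.0/(π·9.3³) = 2.59056e+06/2527 = 1025.2 MPa
τ_max = K·τ₀ = 1.1052 × 1025.2 = 1133 MPa

1130 MPa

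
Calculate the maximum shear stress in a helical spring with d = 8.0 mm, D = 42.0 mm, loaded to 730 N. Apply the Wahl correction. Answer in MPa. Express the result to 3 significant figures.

197 MPa

Spring index C = D/d = 42.0/8.0 = 5.2500
K_W = (4C−1)/(4C−4) + 0.615/C = 20.000/17.000 + 0.1171 = 1.2936
τ₀ = 8FD/(πd³) = 8·730·42.0/(π·8.0³) = 245280/1608.5 = 152.49 MPa
τ_max = K·τ₀ = 1.2936 × 152.49 = 197.26 MPa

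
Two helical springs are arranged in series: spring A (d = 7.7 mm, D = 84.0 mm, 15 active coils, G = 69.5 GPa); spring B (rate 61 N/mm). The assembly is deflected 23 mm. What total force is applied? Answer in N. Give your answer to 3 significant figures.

74.8 N

k_A = Gd⁴/(8D³N_a) = (69.5×10³)(7.7⁴)/(8·84.0³·15) = 3.435 N/mm
Series: 1/k_eq = 1/3.435 + 1/61 = 0.30751; k_eq = 3.2519 N/mm
F = k_eq·δ = 3.2519·23 = 74.794 N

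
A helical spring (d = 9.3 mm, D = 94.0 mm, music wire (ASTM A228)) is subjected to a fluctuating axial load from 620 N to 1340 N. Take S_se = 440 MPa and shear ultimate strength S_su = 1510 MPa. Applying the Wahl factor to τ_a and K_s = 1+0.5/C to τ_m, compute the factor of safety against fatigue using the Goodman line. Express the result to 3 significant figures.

C = D/d = 94.0/9.3 = 10.1075; K_W = (4C−1)/(4C−4)+0.615/C = 1.1432; K_s = 1+0.5/C = 1.0495
F_a = (F_max−F_min)/2 = 360 N; F_m = (F_max+F_min)/2 = 980 N
τ_a = K_W·8F_aD/(πd³) = 1.1432 × 107.13 = 122.47 MPa
τ_m = K_s·8F_mD/(πd³) = 1.0495 × 291.64 = 306.07 MPa
Goodman: 1/n_f = τ_a/S_se + τ_m/S_su = 122.47/440 + 306.07/1510 = 0.27835 + 0.20269 = 0.48104
n_f = 1/0.48104 = 2.079

2.08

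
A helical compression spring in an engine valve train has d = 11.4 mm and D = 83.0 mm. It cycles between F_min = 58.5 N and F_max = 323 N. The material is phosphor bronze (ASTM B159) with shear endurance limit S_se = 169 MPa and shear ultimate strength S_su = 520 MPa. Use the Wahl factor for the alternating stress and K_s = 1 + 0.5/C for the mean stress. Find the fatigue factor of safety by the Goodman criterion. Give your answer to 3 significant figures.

5.25

C = D/d = 83.0/11.4 = 7.2807; K_W = (4C−1)/(4C−4)+0.615/C = 1.2039; K_s = 1+0.5/C = 1.0687
F_a = (F_max−F_min)/2 = 132.25 N; F_m = (F_max+F_min)/2 = 190.75 N
τ_a = K_W·8F_aD/(πd³) = 1.2039 × 18.867 = 22.713 MPa
τ_m = K_s·8F_mD/(πd³) = 1.0687 × 27.212 = 29.081 MPa
Goodman: 1/n_f = τ_a/S_se + τ_m/S_su = 22.713/169 + 29.081/520 = 0.13440 + 0.05593 = 0.19032
n_f = 1/0.19032 = 5.254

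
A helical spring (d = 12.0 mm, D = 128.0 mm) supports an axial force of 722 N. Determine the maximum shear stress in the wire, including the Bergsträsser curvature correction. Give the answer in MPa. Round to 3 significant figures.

Spring index C = D/d = 128.0/12.0 = 10.6667
K_B = (4C+2)/(4C−3) = 44.667/39.667 = 1.1261
τ₀ = 8FD/(πd³) = 8·722·128.0/(π·12.0³) = 739328/5428.7 = 136.19 MPa
τ_max = K·τ₀ = 1.1261 × 136.19 = 153.36 MPa

153 MPa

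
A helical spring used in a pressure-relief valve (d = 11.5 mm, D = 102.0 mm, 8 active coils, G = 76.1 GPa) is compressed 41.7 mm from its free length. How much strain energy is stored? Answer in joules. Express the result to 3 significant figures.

k = Gd⁴/(8D³N_a) = (76.1×10³)(11.5⁴)/(8·102.0³·8) = 19.597 N/mm
U = ½kδ² = 0.5 × 19.597 × 41.7² = 17039 N·mm = 17.039 J

17.0 J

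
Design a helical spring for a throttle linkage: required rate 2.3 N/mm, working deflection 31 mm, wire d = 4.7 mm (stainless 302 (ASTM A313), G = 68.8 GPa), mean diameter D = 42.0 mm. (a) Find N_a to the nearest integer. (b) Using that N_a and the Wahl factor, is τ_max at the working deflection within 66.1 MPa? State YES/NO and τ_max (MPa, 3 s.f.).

N_a = Gd⁴/(8D³k) = (68.8×10³)(4.7⁴)/(8·42.0³·2.3) = 24.63 → N_a = 25
Actual rate k = Gd⁴/(8D³·25) = 2.2657 N/mm
Working load F = kδ = 2.2657·31 = 70.237 N
C = 42.0/4.7 = 8.9362; K_W = (4C−1)/(4C−4)+0.615/C = 1.1633
τ_max = K_W·8FD/(πd³) = 1.1633·72.353 = 84.171 MPa
τ_max > 66.1 MPa → exceeds allowable

(a) 25 coils; (b) NO, τ_max = 84.2 MPa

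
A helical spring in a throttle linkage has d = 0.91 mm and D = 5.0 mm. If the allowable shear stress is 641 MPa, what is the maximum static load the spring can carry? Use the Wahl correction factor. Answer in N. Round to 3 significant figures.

29.7 N

C = D/d = 5.0/0.91 = 5.4945
K_W = (4C−1)/(4C−4) + 0.615/C = 20.978/17.978 + 0.1119 = 1.2788
τ_max = K·8FD/(πd³) → F_max = τ_allow·πd³/(8DK)
F_max = 641·π·0.91³/(8·5.0·1.2788) = 1517.5/51.152 = 29.667 N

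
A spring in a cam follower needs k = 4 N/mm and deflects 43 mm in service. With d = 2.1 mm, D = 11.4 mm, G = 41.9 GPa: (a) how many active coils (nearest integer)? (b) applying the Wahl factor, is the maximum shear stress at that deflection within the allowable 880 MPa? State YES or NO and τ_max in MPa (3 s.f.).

N_a = Gd⁴/(8D³k) = (41.9×10³)(2.1⁴)/(8·11.4³·4) = 17.19 → N_a = 17
Actual rate k = Gd⁴/(8D³·17) = 4.0442 N/mm
Working load F = kδ = 4.0442·43 = 173.9 N
C = 11.4/2.1 = 5.4286; K_W = (4C−1)/(4C−4)+0.615/C = 1.2826
τ_max = K_W·8FD/(πd³) = 1.2826·545.12 = 699.2 MPa
τ_max ≤ 880 MPa → acceptable

(a) 17 coils; (b) YES, τ_max = 699 MPa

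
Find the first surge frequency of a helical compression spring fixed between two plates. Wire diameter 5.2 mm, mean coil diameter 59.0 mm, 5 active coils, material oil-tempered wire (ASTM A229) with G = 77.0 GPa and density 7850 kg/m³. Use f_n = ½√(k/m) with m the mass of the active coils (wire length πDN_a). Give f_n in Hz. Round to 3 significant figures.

105 Hz

k = Gd⁴/(8D³N_a) = (77.0×10³)(5.2⁴)/(8·59.0³·5) = 6.8531 N/mm = 6853.1 N/m
Wire length L = πDN_a = π·59.0·5 = 926.77 mm
m = ρ·(πd²/4)·L = 7850 × 21.237×10⁻⁶ m² × 0.92677 m = 0.1545 kg
f_n = ½√(k/m) = 0.5·√(6853.1/0.1545) = 0.5·√(44356) = 105.3 Hz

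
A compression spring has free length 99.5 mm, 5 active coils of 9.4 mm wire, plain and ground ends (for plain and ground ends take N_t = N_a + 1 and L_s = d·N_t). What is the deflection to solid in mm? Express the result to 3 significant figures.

43.1 mm

N_t = 6; L_s = 9.4·6 = 56.4 mm
δ_solid = L₀ − L_s = 99.5 − 56.4 = 43.1 mm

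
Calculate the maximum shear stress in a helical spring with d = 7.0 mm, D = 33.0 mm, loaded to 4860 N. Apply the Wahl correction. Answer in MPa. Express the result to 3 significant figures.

1590 MPa

Spring index C = D/d = 33.0/7.0 = 4.7143
K_W = (4C−1)/(4C−4) + 0.615/C = 17.857/14.857 + 0.1305 = 1.3324
τ₀ = 8FD/(πd³) = 8·4860·33.0/(π·7.0³) = 1.28304e+06/1077.6 = 1190.7 MPa
τ_max = K·τ₀ = 1.3324 × 1190.7 = 1586.4 MPa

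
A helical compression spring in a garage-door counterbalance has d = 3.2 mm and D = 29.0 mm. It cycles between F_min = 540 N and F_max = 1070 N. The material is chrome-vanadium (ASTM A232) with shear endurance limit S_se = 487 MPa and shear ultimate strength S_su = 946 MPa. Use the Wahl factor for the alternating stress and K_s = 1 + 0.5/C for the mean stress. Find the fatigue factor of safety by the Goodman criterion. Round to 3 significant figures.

C = D/d = 29.0/3.2 = 9.0625; K_W = (4C−1)/(4C−4)+0.615/C = 1.1609; K_s = 1+0.5/C = 1.0552
F_a = (F_max−F_min)/2 = 265 N; F_m = (F_max+F_min)/2 = 805 N
τ_a = K_W·8F_aD/(πd³) = 1.1609 × 597.22 = 693.3 MPa
τ_m = K_s·8F_mD/(πd³) = 1.0552 × 1814.2 = 1914.3 MPa
Goodman: 1/n_f = τ_a/S_se + τ_m/S_su = 693.3/487 + 1914.3/946 = 1.42362 + 2.02356 = 3.4472
n_f = 1/3.4472 = 0.2901

0.290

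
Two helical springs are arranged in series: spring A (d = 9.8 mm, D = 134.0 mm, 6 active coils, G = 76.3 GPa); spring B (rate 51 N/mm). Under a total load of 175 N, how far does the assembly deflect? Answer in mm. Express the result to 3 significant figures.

k_A = Gd⁴/(8D³N_a) = (76.3×10³)(9.8⁴)/(8·134.0³·6) = 6.0936 N/mm
Series: 1/k_eq = 1/6.0936 + 1/51 = 0.18371; k_eq = 5.4432 N/mm
δ = F/k_eq = 175/5.4432 = 32.15 mm

32.2 mm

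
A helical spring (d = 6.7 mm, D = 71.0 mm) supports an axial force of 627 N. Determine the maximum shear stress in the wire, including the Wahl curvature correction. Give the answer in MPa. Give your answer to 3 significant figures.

Spring index C = D/d = 71.0/6.7 = 10.5970
K_W = (4C−1)/(4C−4) + 0.615/C = 41.388/38.388 + 0.0580 = 1.1362
τ₀ = 8FD/(πd³) = 8·627·71.0/(π·6.7³) = 356136/944.87 = 376.91 MPa
τ_max = K·τ₀ = 1.1362 × 376.91 = 428.24 MPa

428 MPa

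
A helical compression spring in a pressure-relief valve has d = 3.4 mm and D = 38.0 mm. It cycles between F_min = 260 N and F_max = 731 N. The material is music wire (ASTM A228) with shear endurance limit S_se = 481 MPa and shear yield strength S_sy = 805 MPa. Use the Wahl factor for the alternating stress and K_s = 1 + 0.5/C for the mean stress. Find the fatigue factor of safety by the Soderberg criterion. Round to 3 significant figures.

0.340

C = D/d = 38.0/3.4 = 11.1765; K_W = (4C−1)/(4C−4)+0.615/C = 1.1287; K_s = 1+0.5/C = 1.0447
F_a = (F_max−F_min)/2 = 235.5 N; F_m = (F_max+F_min)/2 = 495.5 N
τ_a = K_W·8F_aD/(πd³) = 1.1287 × 579.8 = 654.43 MPa
τ_m = K_s·8F_mD/(πd³) = 1.0447 × 1219.9 = 1274.5 MPa
Soderberg: 1/n_f = τ_a/S_se + τ_m/S_sy = 654.43/481 + 1274.5/805 = 1.36057 + 1.58322 = 2.9438
n_f = 1/2.9438 = 0.3397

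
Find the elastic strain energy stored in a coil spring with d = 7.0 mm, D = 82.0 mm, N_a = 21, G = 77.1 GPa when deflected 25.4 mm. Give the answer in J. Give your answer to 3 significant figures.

0.645 J

k = Gd⁴/(8D³N_a) = (77.1×10³)(7.0⁴)/(8·82.0³·21) = 1.9985 N/mm
U = ½kδ² = 0.5 × 1.9985 × 25.4² = 644.66 N·mm = 0.64466 J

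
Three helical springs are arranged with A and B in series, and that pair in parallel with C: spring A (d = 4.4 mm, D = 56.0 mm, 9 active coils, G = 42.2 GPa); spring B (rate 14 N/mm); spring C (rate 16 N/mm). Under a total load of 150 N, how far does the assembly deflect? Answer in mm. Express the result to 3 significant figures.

8.75 mm

k_A = Gd⁴/(8D³N_a) = (42.2×10³)(4.4⁴)/(8·56.0³·9) = 1.2509 N/mm
Springs A,B series: k_AB = 1/(1/1.2509+1/14) = 1.1483 N/mm; parallel with C: k_eq = 1.1483+16 = 17.148 N/mm
δ = F/k_eq = 150/17.148 = 8.7472 mm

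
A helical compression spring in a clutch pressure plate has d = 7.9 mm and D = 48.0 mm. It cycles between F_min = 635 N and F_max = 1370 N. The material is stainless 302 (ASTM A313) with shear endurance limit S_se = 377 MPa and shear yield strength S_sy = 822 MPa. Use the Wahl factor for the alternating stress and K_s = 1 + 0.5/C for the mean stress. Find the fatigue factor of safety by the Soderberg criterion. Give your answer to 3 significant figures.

C = D/d = 48.0/7.9 = 6.0759; K_W = (4C−1)/(4C−4)+0.615/C = 1.2490; K_s = 1+0.5/C = 1.0823
F_a = (F_max−F_min)/2 = 367.5 N; F_m = (F_max+F_min)/2 = 1002.5 N
τ_a = K_W·8F_aD/(πd³) = 1.2490 × 91.108 = 113.79 MPa
τ_m = K_s·8F_mD/(πd³) = 1.0823 × 248.53 = 268.99 MPa
Soderberg: 1/n_f = τ_a/S_se + τ_m/S_sy = 113.79/377 + 268.99/822 = 0.30183 + 0.32723 = 0.62907
n_f = 1/0.62907 = 1.59

1.59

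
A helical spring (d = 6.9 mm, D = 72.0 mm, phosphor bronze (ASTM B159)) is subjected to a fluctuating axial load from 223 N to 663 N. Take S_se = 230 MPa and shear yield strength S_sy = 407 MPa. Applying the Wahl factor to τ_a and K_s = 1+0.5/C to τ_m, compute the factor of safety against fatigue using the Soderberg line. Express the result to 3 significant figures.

C = D/d = 72.0/6.9 = 10.4348; K_W = (4C−1)/(4C−4)+0.615/C = 1.1384; K_s = 1+0.5/C = 1.0479
F_a = (F_max−F_min)/2 = 220 N; F_m = (F_max+F_min)/2 = 443 N
τ_a = K_W·8F_aD/(πd³) = 1.1384 × 122.79 = 139.78 MPa
τ_m = K_s·8F_mD/(πd³) = 1.0479 × 247.25 = 259.09 MPa
Soderberg: 1/n_f = τ_a/S_se + τ_m/S_sy = 139.78/230 + 259.09/407 = 0.60775 + 0.63659 = 1.2443
n_f = 1/1.2443 = 0.8036

0.804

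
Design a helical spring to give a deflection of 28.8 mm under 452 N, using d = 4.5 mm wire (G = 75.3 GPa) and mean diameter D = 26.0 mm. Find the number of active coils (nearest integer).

Required rate k = F/δ = 452/28.8 = 15.694 N/mm
N_a = Gd⁴/(8D³k) = (75.3×10³ × 4.5⁴)/(8 × 26.0³ × 15.694)
    = 3.08777e+07 / 2.20676e+06 = 13.99 → 14 coils

14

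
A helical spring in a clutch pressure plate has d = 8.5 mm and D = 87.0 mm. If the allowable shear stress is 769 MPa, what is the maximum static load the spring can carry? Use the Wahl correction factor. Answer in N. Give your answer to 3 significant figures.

C = D/d = 87.0/8.5 = 10.2353
K_W = (4C−1)/(4C−4) + 0.615/C = 39.941/36.941 + 0.0601 = 1.1413
τ_max = K·8FD/(πd³) → F_max = τ_allow·πd³/(8DK)
F_max = 769·π·8.5³/(8·87.0·1.1413) = 1.4837e+06/794.34 = 1867.8 N

1870 N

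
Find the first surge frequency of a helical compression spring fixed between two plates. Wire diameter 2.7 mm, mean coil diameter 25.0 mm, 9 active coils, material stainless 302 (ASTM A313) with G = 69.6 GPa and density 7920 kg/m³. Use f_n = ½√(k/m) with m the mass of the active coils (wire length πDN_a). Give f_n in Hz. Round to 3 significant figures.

160 Hz

k = Gd⁴/(8D³N_a) = (69.6×10³)(2.7⁴)/(8·25.0³·9) = 3.2878 N/mm = 3287.8 N/m
Wire length L = πDN_a = π·25.0·9 = 706.86 mm
m = ρ·(πd²/4)·L = 7920 × 5.7256×10⁻⁶ m² × 0.70686 m = 0.032053 kg
f_n = ½√(k/m) = 0.5·√(3287.8/0.032053) = 0.5·√(1.0257e+05) = 160.14 Hz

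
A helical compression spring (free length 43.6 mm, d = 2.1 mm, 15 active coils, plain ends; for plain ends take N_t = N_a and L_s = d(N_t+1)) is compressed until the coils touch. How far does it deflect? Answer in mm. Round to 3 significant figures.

N_t = 15; L_s = 2.1·16 = 33.6 mm
δ_solid = L₀ − L_s = 43.6 − 33.6 = 10 mm

10.0 mm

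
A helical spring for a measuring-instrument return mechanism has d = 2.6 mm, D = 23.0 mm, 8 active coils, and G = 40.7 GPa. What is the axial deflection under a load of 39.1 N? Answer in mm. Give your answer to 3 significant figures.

16.4 mm

k = Gd⁴/(8D³N_a) = (40.7×10³)(2.6⁴)/(8·23.0³·8) = 2.3885 N/mm
δ = F/k = 39.1 / 2.3885 = 16.37 mm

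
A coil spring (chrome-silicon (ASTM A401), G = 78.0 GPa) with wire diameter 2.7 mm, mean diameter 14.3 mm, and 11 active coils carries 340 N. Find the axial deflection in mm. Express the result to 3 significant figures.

k = Gd⁴/(8D³N_a) = (78.0×10³)(2.7⁴)/(8·14.3³·11) = 16.109 N/mm
δ = F/k = 340 / 16.109 = 21.107 mm

21.1 mm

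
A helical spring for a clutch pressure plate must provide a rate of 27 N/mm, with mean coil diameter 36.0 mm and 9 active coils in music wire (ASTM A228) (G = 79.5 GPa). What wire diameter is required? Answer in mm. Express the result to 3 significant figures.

d = (8D³N_a·k / G)^(1/4) = (8·36.0³·9·27 / (79.5×10³))^0.25
  = (1140.9)^0.25 = 5.8118 mm

5.81 mm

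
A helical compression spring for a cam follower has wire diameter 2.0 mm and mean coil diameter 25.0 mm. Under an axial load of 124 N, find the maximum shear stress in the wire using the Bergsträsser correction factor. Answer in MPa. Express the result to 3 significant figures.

1090 MPa

Spring index C = D/d = 25.0/2.0 = 12.5000
K_B = (4C+2)/(4C−3) = 52.000/47.000 = 1.1064
τ₀ = 8FD/(πd³) = 8·124·25.0/(π·2.0³) = 24800/25.133 = 986.76 MPa
τ_max = K·τ₀ = 1.1064 × 986.76 = 1091.7 MPa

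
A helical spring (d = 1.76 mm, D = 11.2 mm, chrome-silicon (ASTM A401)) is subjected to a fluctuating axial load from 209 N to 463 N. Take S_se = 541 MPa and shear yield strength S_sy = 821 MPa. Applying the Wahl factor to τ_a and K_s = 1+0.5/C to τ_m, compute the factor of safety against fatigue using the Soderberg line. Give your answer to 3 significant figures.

C = D/d = 11.2/1.76 = 6.3636; K_W = (4C−1)/(4C−4)+0.615/C = 1.2365; K_s = 1+0.5/C = 1.0786
F_a = (F_max−F_min)/2 = 127 N; F_m = (F_max+F_min)/2 = 336 N
τ_a = K_W·8F_aD/(πd³) = 1.2365 × 664.39 = 821.5 MPa
τ_m = K_s·8F_mD/(πd³) = 1.0786 × 1757.8 = 1895.9 MPa
Soderberg: 1/n_f = τ_a/S_se + τ_m/S_sy = 821.5/541 + 1895.9/821 = 1.51849 + 2.30922 = 3.8277
n_f = 1/3.8277 = 0.2613

0.261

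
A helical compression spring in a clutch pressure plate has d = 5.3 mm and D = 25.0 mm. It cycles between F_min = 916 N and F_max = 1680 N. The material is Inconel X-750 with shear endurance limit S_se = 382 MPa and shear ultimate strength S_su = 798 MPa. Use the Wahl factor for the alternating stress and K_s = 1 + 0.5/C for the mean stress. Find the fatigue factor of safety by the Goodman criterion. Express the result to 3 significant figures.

0.747

C = D/d = 25.0/5.3 = 4.7170; K_W = (4C−1)/(4C−4)+0.615/C = 1.3322; K_s = 1+0.5/C = 1.1060
F_a = (F_max−F_min)/2 = 382 N; F_m = (F_max+F_min)/2 = 1298 N
τ_a = K_W·8F_aD/(πd³) = 1.3322 × 163.35 = 217.61 MPa
τ_m = K_s·8F_mD/(πd³) = 1.1060 × 555.04 = 613.88 MPa
Goodman: 1/n_f = τ_a/S_se + τ_m/S_su = 217.61/382 + 613.88/798 = 0.56965 + 0.76927 = 1.3389
n_f = 1/1.3389 = 0.7469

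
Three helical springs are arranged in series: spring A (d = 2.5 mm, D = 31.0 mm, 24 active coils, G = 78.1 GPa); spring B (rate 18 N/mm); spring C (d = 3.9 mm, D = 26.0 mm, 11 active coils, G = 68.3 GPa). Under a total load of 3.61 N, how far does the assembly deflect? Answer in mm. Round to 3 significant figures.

7.32 mm

k_A = Gd⁴/(8D³N_a) = (78.1×10³)(2.5⁴)/(8·31.0³·24) = 0.53337 N/mm
k_C = Gd⁴/(8D³N_a) = (68.3×10³)(3.9⁴)/(8·26.0³·11) = 10.216 N/mm
Series: 1/k_eq = 1/0.53337 + 1/18 + 1/10.216 = 2.0283; k_eq = 0.49302 N/mm
δ = F/k_eq = 3.61/0.49302 = 7.3223 mm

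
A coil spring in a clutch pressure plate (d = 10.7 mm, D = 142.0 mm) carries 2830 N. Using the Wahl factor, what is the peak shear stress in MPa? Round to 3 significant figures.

925 MPa

Spring index C = D/d = 142.0/10.7 = 13.2710
K_W = (4C−1)/(4C−4) + 0.615/C = 52.084/49.084 + 0.0463 = 1.1075
τ₀ = 8FD/(πd³) = 8·2830·142.0/(π·10.7³) = 3.21488e+06/3848.6 = 835.34 MPa
τ_max = K·τ₀ = 1.1075 × 835.34 = 925.11 MPa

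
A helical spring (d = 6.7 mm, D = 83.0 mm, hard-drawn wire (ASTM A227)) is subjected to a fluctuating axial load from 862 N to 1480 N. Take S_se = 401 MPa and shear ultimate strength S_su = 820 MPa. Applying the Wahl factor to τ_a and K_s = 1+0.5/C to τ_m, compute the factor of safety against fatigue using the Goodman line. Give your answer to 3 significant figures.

C = D/d = 83.0/6.7 = 12.3881; K_W = (4C−1)/(4C−4)+0.615/C = 1.1155; K_s = 1+0.5/C = 1.0404
F_a = (F_max−F_min)/2 = 309 N; F_m = (F_max+F_min)/2 = 1171 N
τ_a = K_W·8F_aD/(πd³) = 1.1155 × 217.15 = 242.23 MPa
τ_m = K_s·8F_mD/(πd³) = 1.0404 × 822.91 = 856.12 MPa
Goodman: 1/n_f = τ_a/S_se + τ_m/S_su = 242.23/401 + 856.12/820 = 0.60406 + 1.04405 = 1.6481
n_f = 1/1.6481 = 0.6068

0.607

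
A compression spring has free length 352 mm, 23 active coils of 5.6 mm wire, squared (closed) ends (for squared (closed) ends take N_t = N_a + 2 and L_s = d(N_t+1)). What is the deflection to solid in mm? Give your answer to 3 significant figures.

206 mm

N_t = 25; L_s = 5.6·26 = 145.6 mm
δ_solid = L₀ − L_s = 352 − 145.6 = 206.4 mm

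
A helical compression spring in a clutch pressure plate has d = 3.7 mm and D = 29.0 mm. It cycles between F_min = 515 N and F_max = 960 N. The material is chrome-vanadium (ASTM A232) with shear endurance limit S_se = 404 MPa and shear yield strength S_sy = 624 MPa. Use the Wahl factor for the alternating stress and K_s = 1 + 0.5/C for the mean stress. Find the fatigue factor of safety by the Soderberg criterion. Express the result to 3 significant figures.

C = D/d = 29.0/3.7 = 7.8378; K_W = (4C−1)/(4C−4)+0.615/C = 1.1881; K_s = 1+0.5/C = 1.0638
F_a = (F_max−F_min)/2 = 222.5 N; F_m = (F_max+F_min)/2 = 737.5 N
τ_a = K_W·8F_aD/(πd³) = 1.1881 × 324.39 = 385.42 MPa
τ_m = K_s·8F_mD/(πd³) = 1.0638 × 1075.2 = 1143.8 MPa
Soderberg: 1/n_f = τ_a/S_se + τ_m/S_sy = 385.42/404 + 1143.8/624 = 0.95401 + 1.83302 = 2.787
n_f = 1/2.787 = 0.3588

0.359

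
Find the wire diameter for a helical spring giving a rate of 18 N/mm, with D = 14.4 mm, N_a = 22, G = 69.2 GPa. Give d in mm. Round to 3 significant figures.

3.42 mm

d = (8D³N_a·k / G)^(1/4) = (8·14.4³·22·18 / (69.2×10³))^0.25
  = (136.7)^0.25 = 3.4193 mm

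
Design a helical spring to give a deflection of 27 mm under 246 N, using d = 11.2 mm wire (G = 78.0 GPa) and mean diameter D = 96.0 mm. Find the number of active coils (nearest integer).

19

Required rate k = F/δ = 246/27 = 9.1111 N/mm
N_a = Gd⁴/(8D³k) = (78.0×10³ × 11.2⁴)/(8 × 96.0³ × 9.1111)
    = 1.22735e+09 / 6.44874e+07 = 19.03 → 19 coils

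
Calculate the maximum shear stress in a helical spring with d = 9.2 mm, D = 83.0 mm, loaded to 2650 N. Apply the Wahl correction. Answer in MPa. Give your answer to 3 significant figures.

836 MPa

Spring index C = D/d = 83.0/9.2 = 9.0217
K_W = (4C−1)/(4C−4) + 0.615/C = 35.087/32.087 + 0.0682 = 1.1617
τ₀ = 8FD/(πd³) = 8·2650·83.0/(π·9.2³) = 1.7596e+06/2446.3 = 719.28 MPa
τ_max = K·τ₀ = 1.1617 × 719.28 = 835.57 MPa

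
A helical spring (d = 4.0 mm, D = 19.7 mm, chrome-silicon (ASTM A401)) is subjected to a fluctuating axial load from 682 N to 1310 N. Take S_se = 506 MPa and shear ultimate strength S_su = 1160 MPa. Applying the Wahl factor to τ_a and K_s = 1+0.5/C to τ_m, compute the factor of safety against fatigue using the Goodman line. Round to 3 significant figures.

0.724

C = D/d = 19.7/4.0 = 4.9250; K_W = (4C−1)/(4C−4)+0.615/C = 1.3160; K_s = 1+0.5/C = 1.1015
F_a = (F_max−F_min)/2 = 314 N; F_m = (F_max+F_min)/2 = 996 N
τ_a = K_W·8F_aD/(πd³) = 1.3160 × 246.13 = 323.89 MPa
τ_m = K_s·8F_mD/(πd³) = 1.1015 × 780.7 = 859.96 MPa
Goodman: 1/n_f = τ_a/S_se + τ_m/S_su = 323.89/506 + 859.96/1160 = 0.64010 + 0.74135 = 1.3814
n_f = 1/1.3814 = 0.7239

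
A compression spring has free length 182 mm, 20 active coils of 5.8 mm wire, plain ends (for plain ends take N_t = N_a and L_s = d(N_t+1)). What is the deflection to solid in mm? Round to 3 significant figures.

60.2 mm

N_t = 20; L_s = 5.8·21 = 121.8 mm
δ_solid = L₀ − L_s = 182 − 121.8 = 60.2 mm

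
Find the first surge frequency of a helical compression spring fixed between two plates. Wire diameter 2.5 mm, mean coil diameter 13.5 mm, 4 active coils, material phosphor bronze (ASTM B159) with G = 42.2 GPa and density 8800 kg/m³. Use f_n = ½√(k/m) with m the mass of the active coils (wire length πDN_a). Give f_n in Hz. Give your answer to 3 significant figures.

845 Hz

k = Gd⁴/(8D³N_a) = (42.2×10³)(2.5⁴)/(8·13.5³·4) = 20.937 N/mm = 20937 N/m
Wire length L = πDN_a = π·13.5·4 = 169.65 mm
m = ρ·(πd²/4)·L = 8800 × 4.9087×10⁻⁶ m² × 0.16965 m = 0.0073282 kg
f_n = ½√(k/m) = 0.5·√(20937/0.0073282) = 0.5·√(2.8571e+06) = 845.15 Hz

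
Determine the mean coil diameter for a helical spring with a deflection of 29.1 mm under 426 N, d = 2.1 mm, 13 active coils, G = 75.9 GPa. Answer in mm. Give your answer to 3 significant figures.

Required rate k = F/δ = 426/29.1 = 14.639 N/mm
D = (Gd⁴/(8N_a·k))^(1/3) = (75.9×10³·2.1⁴/(8·13·14.639))^(1/3)
  = (969.547)^(1/3) = 9.8974 mm

9.90 mm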